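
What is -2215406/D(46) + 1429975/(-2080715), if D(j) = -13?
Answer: 70917075471/416143 ≈ 1.7042e+5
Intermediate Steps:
-2215406/D(46) + 1429975/(-2080715) = -2215406/(-13) + 1429975/(-2080715) = -2215406*(-1/13) + 1429975*(-1/2080715) = 2215406/13 - 285995/416143 = 70917075471/416143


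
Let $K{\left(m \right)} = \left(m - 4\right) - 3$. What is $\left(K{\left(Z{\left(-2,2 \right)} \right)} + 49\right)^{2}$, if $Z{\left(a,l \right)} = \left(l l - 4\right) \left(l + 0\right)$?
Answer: $1764$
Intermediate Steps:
$Z{\left(a,l \right)} = l \left(-4 + l^{2}\right)$ ($Z{\left(a,l \right)} = \left(l^{2} - 4\right) l = \left(-4 + l^{2}\right) l = l \left(-4 + l^{2}\right)$)
$K{\left(m \right)} = -7 + m$ ($K{\left(m \right)} = \left(-4 + m\right) - 3 = -7 + m$)
$\left(K{\left(Z{\left(-2,2 \right)} \right)} + 49\right)^{2} = \left(\left(-7 + 2 \left(-4 + 2^{2}\right)\right) + 49\right)^{2} = \left(\left(-7 + 2 \left(-4 + 4\right)\right) + 49\right)^{2} = \left(\left(-7 + 2 \cdot 0\right) + 49\right)^{2} = \left(\left(-7 + 0\right) + 49\right)^{2} = \left(-7 + 49\right)^{2} = 42^{2} = 1764$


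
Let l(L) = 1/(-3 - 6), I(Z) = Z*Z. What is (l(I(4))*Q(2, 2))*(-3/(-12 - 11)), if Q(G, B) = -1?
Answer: 1/69 ≈ 0.014493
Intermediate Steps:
I(Z) = Z**2
l(L) = -1/9 (l(L) = 1/(-9) = -1/9)
(l(I(4))*Q(2, 2))*(-3/(-12 - 11)) = (-1/9*(-1))*(-3/(-12 - 11)) = (-3/(-23))/9 = (-3*(-1/23))/9 = (1/9)*(3/23) = 1/69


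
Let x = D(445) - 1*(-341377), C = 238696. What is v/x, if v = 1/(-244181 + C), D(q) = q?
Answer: -1/1874893670 ≈ -5.3336e-10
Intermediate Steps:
v = -1/5485 (v = 1/(-244181 + 238696) = 1/(-5485) = -1/5485 ≈ -0.00018232)
x = 341822 (x = 445 - 1*(-341377) = 445 + 341377 = 341822)
v/x = -1/5485/341822 = -1/5485*1/341822 = -1/1874893670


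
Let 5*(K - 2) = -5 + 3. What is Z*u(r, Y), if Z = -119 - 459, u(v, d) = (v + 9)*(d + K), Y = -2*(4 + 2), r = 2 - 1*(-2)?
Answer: 390728/5 ≈ 78146.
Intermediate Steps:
K = 8/5 (K = 2 + (-5 + 3)/5 = 2 + (⅕)*(-2) = 2 - ⅖ = 8/5 ≈ 1.6000)
r = 4 (r = 2 + 2 = 4)
Y = -12 (Y = -2*6 = -12)
u(v, d) = (9 + v)*(8/5 + d) (u(v, d) = (v + 9)*(d + 8/5) = (9 + v)*(8/5 + d))
Z = -578
Z*u(r, Y) = -578*(72/5 + 9*(-12) + (8/5)*4 - 12*4) = -578*(72/5 - 108 + 32/5 - 48) = -578*(-676/5) = 390728/5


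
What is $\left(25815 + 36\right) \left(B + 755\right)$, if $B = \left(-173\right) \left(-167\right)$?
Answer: $766378746$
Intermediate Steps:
$B = 28891$
$\left(25815 + 36\right) \left(B + 755\right) = \left(25815 + 36\right) \left(28891 + 755\right) = 25851 \cdot 29646 = 766378746$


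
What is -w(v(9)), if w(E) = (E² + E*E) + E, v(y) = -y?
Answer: -153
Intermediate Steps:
w(E) = E + 2*E² (w(E) = (E² + E²) + E = 2*E² + E = E + 2*E²)
-w(v(9)) = -(-1*9)*(1 + 2*(-1*9)) = -(-9)*(1 + 2*(-9)) = -(-9)*(1 - 18) = -(-9)*(-17) = -1*153 = -153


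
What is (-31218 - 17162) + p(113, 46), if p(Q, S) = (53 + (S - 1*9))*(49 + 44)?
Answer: -40010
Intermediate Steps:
p(Q, S) = 4092 + 93*S (p(Q, S) = (53 + (S - 9))*93 = (53 + (-9 + S))*93 = (44 + S)*93 = 4092 + 93*S)
(-31218 - 17162) + p(113, 46) = (-31218 - 17162) + (4092 + 93*46) = -48380 + (4092 + 4278) = -48380 + 8370 = -40010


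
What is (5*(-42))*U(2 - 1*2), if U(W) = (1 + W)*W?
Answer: 0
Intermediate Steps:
U(W) = W*(1 + W)
(5*(-42))*U(2 - 1*2) = (5*(-42))*((2 - 1*2)*(1 + (2 - 1*2))) = -210*(2 - 2)*(1 + (2 - 2)) = -0*(1 + 0) = -0 = -210*0 = 0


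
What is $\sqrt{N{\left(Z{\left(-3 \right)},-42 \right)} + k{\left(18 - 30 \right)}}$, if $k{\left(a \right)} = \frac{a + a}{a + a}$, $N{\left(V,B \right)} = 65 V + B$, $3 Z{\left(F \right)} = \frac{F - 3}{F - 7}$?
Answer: $2 i \sqrt{7} \approx 5.2915 i$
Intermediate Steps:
$Z{\left(F \right)} = \frac{-3 + F}{3 \left(-7 + F\right)}$ ($Z{\left(F \right)} = \frac{\left(F - 3\right) \frac{1}{F - 7}}{3} = \frac{\left(-3 + F\right) \frac{1}{-7 + F}}{3} = \frac{\frac{1}{-7 + F} \left(-3 + F\right)}{3} = \frac{-3 + F}{3 \left(-7 + F\right)}$)
$N{\left(V,B \right)} = B + 65 V$
$k{\left(a \right)} = 1$ ($k{\left(a \right)} = \frac{2 a}{2 a} = 2 a \frac{1}{2 a} = 1$)
$\sqrt{N{\left(Z{\left(-3 \right)},-42 \right)} + k{\left(18 - 30 \right)}} = \sqrt{\left(-42 + 65 \frac{-3 - 3}{3 \left(-7 - 3\right)}\right) + 1} = \sqrt{\left(-42 + 65 \cdot \frac{1}{3} \frac{1}{-10} \left(-6\right)\right) + 1} = \sqrt{\left(-42 + 65 \cdot \frac{1}{3} \left(- \frac{1}{10}\right) \left(-6\right)\right) + 1} = \sqrt{\left(-42 + 65 \cdot \frac{1}{5}\right) + 1} = \sqrt{\left(-42 + 13\right) + 1} = \sqrt{-29 + 1} = \sqrt{-28} = 2 i \sqrt{7}$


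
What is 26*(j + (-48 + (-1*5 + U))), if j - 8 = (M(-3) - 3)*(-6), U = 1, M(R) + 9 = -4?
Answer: 1352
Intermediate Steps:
M(R) = -13 (M(R) = -9 - 4 = -13)
j = 104 (j = 8 + (-13 - 3)*(-6) = 8 - 16*(-6) = 8 + 96 = 104)
26*(j + (-48 + (-1*5 + U))) = 26*(104 + (-48 + (-1*5 + 1))) = 26*(104 + (-48 + (-5 + 1))) = 26*(104 + (-48 - 4)) = 26*(104 - 52) = 26*52 = 1352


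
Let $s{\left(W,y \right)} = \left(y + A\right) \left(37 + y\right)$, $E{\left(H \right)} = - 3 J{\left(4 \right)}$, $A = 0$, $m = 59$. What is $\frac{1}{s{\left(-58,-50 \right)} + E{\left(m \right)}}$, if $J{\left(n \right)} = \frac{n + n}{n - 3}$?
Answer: $\frac{1}{626} \approx 0.0015974$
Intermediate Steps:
$J{\left(n \right)} = \frac{2 n}{-3 + n}$
$E{\left(H \right)} = -24$ ($E{\left(H \right)} = - 3 \cdot 2 \cdot 4 \frac{1}{-3 + 4} = - 3 \cdot 2 \cdot 4 \cdot 1^{-1} = - 3 \cdot 2 \cdot 4 \cdot 1 = \left(-3\right) 8 = -24$)
$s{\left(W,y \right)} = y \left(37 + y\right)$ ($s{\left(W,y \right)} = \left(y + 0\right) \left(37 + y\right) = y \left(37 + y\right)$)
$\frac{1}{s{\left(-58,-50 \right)} + E{\left(m \right)}} = \frac{1}{- 50 \left(37 - 50\right) - 24} = \frac{1}{\left(-50\right) \left(-13\right) - 24} = \frac{1}{650 - 24} = \frac{1}{626}$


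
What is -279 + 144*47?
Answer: 6489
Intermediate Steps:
-279 + 144*47 = -279 + 6768 = 6489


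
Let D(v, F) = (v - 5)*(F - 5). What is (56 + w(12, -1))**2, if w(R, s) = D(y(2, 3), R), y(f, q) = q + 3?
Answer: 3969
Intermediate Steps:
y(f, q) = 3 + q
D(v, F) = (-5 + F)*(-5 + v) (D(v, F) = (-5 + v)*(-5 + F) = (-5 + F)*(-5 + v))
w(R, s) = -5 + R (w(R, s) = 25 - 5*R - 5*(3 + 3) + R*(3 + 3) = 25 - 5*R - 5*6 + R*6 = 25 - 5*R - 30 + 6*R = -5 + R)
(56 + w(12, -1))**2 = (56 + (-5 + 12))**2 = (56 + 7)**2 = 63**2 = 3969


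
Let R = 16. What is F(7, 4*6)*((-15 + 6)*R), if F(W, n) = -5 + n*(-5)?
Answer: 18000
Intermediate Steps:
F(W, n) = -5 - 5*n
F(7, 4*6)*((-15 + 6)*R) = (-5 - 20*6)*((-15 + 6)*16) = (-5 - 5*24)*(-9*16) = (-5 - 120)*(-144) = -125*(-144) = 18000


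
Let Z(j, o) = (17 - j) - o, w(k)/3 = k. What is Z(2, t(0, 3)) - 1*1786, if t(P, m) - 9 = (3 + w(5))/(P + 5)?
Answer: -8918/5 ≈ -1783.6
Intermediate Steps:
w(k) = 3*k
t(P, m) = 9 + 18/(5 + P) (t(P, m) = 9 + (3 + 3*5)/(P + 5) = 9 + (3 + 15)/(5 + P) = 9 + 18/(5 + P))
Z(j, o) = 17 - j - o
Z(2, t(0, 3)) - 1*1786 = (17 - 1*2 - 9*(7 + 0)/(5 + 0)) - 1*1786 = (17 - 2 - 9*7/5) - 1786 = (17 - 2 - 1*63/5) - 1786 = (17 - 2 - 63/5) - 1786 = 12/5 - 1786 = -8918/5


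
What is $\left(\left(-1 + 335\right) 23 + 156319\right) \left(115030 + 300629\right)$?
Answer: $68168491659$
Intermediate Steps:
$\left(\left(-1 + 335\right) 23 + 156319\right) \left(115030 + 300629\right) = \left(334 \cdot 23 + 156319\right) 415659 = \left(7682 + 156319\right) 415659 = 164001 \cdot 415659 = 68168491659$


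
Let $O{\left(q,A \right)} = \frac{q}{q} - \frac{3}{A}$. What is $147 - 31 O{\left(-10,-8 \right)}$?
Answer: $\frac{835}{8} \approx 104.38$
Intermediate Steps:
$O{\left(q,A \right)} = 1 - \frac{3}{A}$
$147 - 31 O{\left(-10,-8 \right)} = 147 - 31 \frac{-3 - 8}{-8} = 147 - 31 \left(\left(- \frac{1}{8}\right) \left(-11\right)\right) = 147 - \frac{341}{8} = \frac{835}{8}$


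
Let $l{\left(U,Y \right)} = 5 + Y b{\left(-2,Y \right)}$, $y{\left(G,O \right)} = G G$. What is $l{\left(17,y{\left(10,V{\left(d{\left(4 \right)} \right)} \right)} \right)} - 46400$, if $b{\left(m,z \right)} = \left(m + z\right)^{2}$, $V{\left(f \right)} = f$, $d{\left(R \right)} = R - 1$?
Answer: $914005$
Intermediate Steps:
$d{\left(R \right)} = -1 + R$
$y{\left(G,O \right)} = G^{2}$
$l{\left(U,Y \right)} = 5 + Y \left(-2 + Y\right)^{2}$
$l{\left(17,y{\left(10,V{\left(d{\left(4 \right)} \right)} \right)} \right)} - 46400 = \left(5 + 10^{2} \left(-2 + 10^{2}\right)^{2}\right) - 46400 = \left(5 + 100 \left(-2 + 100\right)^{2}\right) - 46400 = \left(5 + 100 \cdot 98^{2}\right) - 46400 = \left(5 + 100 \cdot 9604\right) - 46400 = \left(5 + 960400\right) - 46400 = 960405 - 46400 = 914005$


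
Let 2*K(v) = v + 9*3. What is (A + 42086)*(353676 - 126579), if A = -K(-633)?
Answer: 9626414733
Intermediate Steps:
K(v) = 27/2 + v/2 (K(v) = (v + 9*3)/2 = (v + 27)/2 = (27 + v)/2 = 27/2 + v/2)
A = 303 (A = -(27/2 + (1/2)*(-633)) = -(27/2 - 633/2) = -1*(-303) = 303)
(A + 42086)*(353676 - 126579) = (303 + 42086)*(353676 - 126579) = 42389*227097 = 9626414733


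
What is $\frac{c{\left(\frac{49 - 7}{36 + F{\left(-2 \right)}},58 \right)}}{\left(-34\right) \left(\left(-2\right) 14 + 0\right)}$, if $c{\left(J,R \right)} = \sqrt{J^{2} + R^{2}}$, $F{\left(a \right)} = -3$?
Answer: $\frac{\sqrt{101810}}{5236} \approx 0.060939$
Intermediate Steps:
$\frac{c{\left(\frac{49 - 7}{36 + F{\left(-2 \right)}},58 \right)}}{\left(-34\right) \left(\left(-2\right) 14 + 0\right)} = \frac{\sqrt{\left(\frac{49 - 7}{36 - 3}\right)^{2} + 58^{2}}}{\left(-34\right) \left(\left(-2\right) 14 + 0\right)} = \frac{\sqrt{\left(\frac{42}{33}\right)^{2} + 3364}}{\left(-34\right) \left(-28 + 0\right)} = \frac{\sqrt{\left(42 \cdot \frac{1}{33}\right)^{2} + 3364}}{\left(-34\right) \left(-28\right)} = \frac{\sqrt{\left(\frac{14}{11}\right)^{2} + 3364}}{952} = \sqrt{\frac{196}{121} + 3364} \cdot \frac{1}{952} = \sqrt{\frac{407240}{121}} \cdot \frac{1}{952} = \frac{2 \sqrt{101810}}{11} \cdot \frac{1}{952} = \frac{\sqrt{101810}}{5236}$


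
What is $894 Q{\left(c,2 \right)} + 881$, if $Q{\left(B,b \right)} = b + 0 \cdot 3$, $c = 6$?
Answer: $2669$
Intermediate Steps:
$Q{\left(B,b \right)} = b$ ($Q{\left(B,b \right)} = b + 0 = b$)
$894 Q{\left(c,2 \right)} + 881 = 894 \cdot 2 + 881 = 1788 + 881 = 2669$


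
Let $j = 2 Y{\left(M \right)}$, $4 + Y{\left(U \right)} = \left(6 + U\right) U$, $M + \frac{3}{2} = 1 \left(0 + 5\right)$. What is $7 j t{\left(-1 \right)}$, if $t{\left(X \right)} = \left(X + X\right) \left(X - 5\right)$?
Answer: $4914$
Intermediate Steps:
$M = \frac{7}{2}$ ($M = - \frac{3}{2} + 1 \left(0 + 5\right) = - \frac{3}{2} + 1 \cdot 5 = - \frac{3}{2} + 5 = \frac{7}{2} \approx 3.5$)
$Y{\left(U \right)} = -4 + U \left(6 + U\right)$ ($Y{\left(U \right)} = -4 + \left(6 + U\right) U = -4 + U \left(6 + U\right)$)
$t{\left(X \right)} = 2 X \left(-5 + X\right)$
$j = \frac{117}{2}$ ($j = 2 \left(-4 + \left(\frac{7}{2}\right)^{2} + 6 \cdot \frac{7}{2}\right) = 2 \left(-4 + \frac{49}{4} + 21\right) = 2 \cdot \frac{117}{4} = \frac{117}{2} \approx 58.5$)
$7 j t{\left(-1 \right)} = 7 \cdot \frac{117}{2} \cdot 2 \left(-1\right) \left(-5 - 1\right) = \frac{819 \cdot 2 \left(-1\right) \left(-6\right)}{2} = \frac{819}{2} \cdot 12 = 4914$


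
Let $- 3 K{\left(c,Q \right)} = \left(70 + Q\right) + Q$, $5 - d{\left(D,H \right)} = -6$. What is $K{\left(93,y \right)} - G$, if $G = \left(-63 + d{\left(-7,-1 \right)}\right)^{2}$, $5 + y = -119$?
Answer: $- \frac{7934}{3} \approx -2644.7$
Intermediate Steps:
$y = -124$ ($y = -5 - 119 = -124$)
$d{\left(D,H \right)} = 11$ ($d{\left(D,H \right)} = 5 - -6 = 5 + 6 = 11$)
$K{\left(c,Q \right)} = - \frac{70}{3} - \frac{2 Q}{3}$ ($K{\left(c,Q \right)} = - \frac{\left(70 + Q\right) + Q}{3} = - \frac{70 + 2 Q}{3} = - \frac{70}{3} - \frac{2 Q}{3}$)
$G = 2704$ ($G = \left(-63 + 11\right)^{2} = \left(-52\right)^{2} = 2704$)
$K{\left(93,y \right)} - G = \left(- \frac{70}{3} - - \frac{248}{3}\right) - 2704 = \left(- \frac{70}{3} + \frac{248}{3}\right) - 2704 = \frac{178}{3} - 2704 = - \frac{7934}{3}$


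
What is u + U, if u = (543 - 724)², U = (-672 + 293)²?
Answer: 176402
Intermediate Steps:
U = 143641 (U = (-379)² = 143641)
u = 32761 (u = (-181)² = 32761)
u + U = 32761 + 143641 = 176402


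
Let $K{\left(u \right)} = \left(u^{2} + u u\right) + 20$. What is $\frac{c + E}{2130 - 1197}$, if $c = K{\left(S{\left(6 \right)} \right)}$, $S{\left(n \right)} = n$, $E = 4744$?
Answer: $\frac{1612}{311} \approx 5.1833$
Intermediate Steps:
$K{\left(u \right)} = 20 + 2 u^{2}$ ($K{\left(u \right)} = \left(u^{2} + u^{2}\right) + 20 = 2 u^{2} + 20 = 20 + 2 u^{2}$)
$c = 92$ ($c = 20 + 2 \cdot 6^{2} = 20 + 2 \cdot 36 = 20 + 72 = 92$)
$\frac{c + E}{2130 - 1197} = \frac{92 + 4744}{2130 - 1197} = \frac{4836}{2130 - 1197} = \frac{4836}{933} = 4836 \cdot \frac{1}{933} = \frac{1612}{311}$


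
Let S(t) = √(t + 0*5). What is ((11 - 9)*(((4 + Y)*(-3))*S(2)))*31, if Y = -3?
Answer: -186*√2 ≈ -263.04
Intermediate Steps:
S(t) = √t (S(t) = √(t + 0) = √t)
((11 - 9)*(((4 + Y)*(-3))*S(2)))*31 = ((11 - 9)*(((4 - 3)*(-3))*√2))*31 = (2*((1*(-3))*√2))*31 = (2*(-3*√2))*31 = -6*√2*31 = -186*√2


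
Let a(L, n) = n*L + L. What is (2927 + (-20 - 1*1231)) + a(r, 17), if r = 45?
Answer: 2486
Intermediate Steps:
a(L, n) = L + L*n (a(L, n) = L*n + L = L + L*n)
(2927 + (-20 - 1*1231)) + a(r, 17) = (2927 + (-20 - 1*1231)) + 45*(1 + 17) = (2927 + (-20 - 1231)) + 45*18 = (2927 - 1251) + 810 = 1676 + 810 = 2486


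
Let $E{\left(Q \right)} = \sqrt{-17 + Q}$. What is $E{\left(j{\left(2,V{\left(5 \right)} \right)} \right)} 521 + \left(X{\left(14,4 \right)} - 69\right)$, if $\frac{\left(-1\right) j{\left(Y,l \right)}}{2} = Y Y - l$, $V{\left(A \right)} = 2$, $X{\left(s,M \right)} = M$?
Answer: $-65 + 521 i \sqrt{21} \approx -65.0 + 2387.5 i$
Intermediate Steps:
$j{\left(Y,l \right)} = - 2 Y^{2} + 2 l$ ($j{\left(Y,l \right)} = - 2 \left(Y Y - l\right) = - 2 \left(Y^{2} - l\right) = - 2 Y^{2} + 2 l$)
$E{\left(j{\left(2,V{\left(5 \right)} \right)} \right)} 521 + \left(X{\left(14,4 \right)} - 69\right) = \sqrt{-17 + \left(- 2 \cdot 2^{2} + 2 \cdot 2\right)} 521 + \left(4 - 69\right) = \sqrt{-17 + \left(\left(-2\right) 4 + 4\right)} 521 - 65 = \sqrt{-17 + \left(-8 + 4\right)} 521 - 65 = \sqrt{-17 - 4} \cdot 521 - 65 = \sqrt{-21} \cdot 521 - 65 = i \sqrt{21} \cdot 521 - 65 = 521 i \sqrt{21} - 65 = -65 + 521 i \sqrt{21}$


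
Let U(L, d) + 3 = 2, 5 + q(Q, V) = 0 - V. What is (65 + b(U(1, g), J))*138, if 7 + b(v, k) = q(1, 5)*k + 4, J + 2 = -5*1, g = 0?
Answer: 18216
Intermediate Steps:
q(Q, V) = -5 - V (q(Q, V) = -5 + (0 - V) = -5 - V)
U(L, d) = -1 (U(L, d) = -3 + 2 = -1)
J = -7 (J = -2 - 5*1 = -2 - 5 = -7)
b(v, k) = -3 - 10*k (b(v, k) = -7 + ((-5 - 1*5)*k + 4) = -7 + ((-5 - 5)*k + 4) = -7 + (-10*k + 4) = -7 + (4 - 10*k) = -3 - 10*k)
(65 + b(U(1, g), J))*138 = (65 + (-3 - 10*(-7)))*138 = (65 + (-3 + 70))*138 = (65 + 67)*138 = 132*138 = 18216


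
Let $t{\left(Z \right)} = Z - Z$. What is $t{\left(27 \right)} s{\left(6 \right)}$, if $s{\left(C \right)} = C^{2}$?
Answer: $0$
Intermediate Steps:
$t{\left(Z \right)} = 0$
$t{\left(27 \right)} s{\left(6 \right)} = 0 \cdot 6^{2} = 0 \cdot 36 = 0$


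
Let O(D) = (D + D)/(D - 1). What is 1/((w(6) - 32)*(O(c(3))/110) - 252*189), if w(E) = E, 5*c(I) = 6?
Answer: -55/2619696 ≈ -2.0995e-5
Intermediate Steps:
c(I) = 6/5 (c(I) = (1/5)*6 = 6/5)
O(D) = 2*D/(-1 + D) (O(D) = (2*D)/(-1 + D) = 2*D/(-1 + D))
1/((w(6) - 32)*(O(c(3))/110) - 252*189) = 1/((6 - 32)*((2*(6/5)/(-1 + 6/5))/110) - 252*189) = 1/(-26*2*(6/5)/(1/5)/110 - 47628) = 1/(-26*2*(6/5)*5/110 - 47628) = 1/(-312/110 - 47628) = 1/(-26*6/55 - 47628) = 1/(-156/55 - 47628) = 1/(-2619696/55) = -55/2619696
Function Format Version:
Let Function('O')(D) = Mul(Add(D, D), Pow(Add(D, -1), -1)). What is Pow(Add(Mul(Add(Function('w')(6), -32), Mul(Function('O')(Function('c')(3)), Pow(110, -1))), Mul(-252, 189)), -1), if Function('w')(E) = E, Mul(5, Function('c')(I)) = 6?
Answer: Rational(-55, 2619696) ≈ -2.0995e-5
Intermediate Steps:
Function('c')(I) = Rational(6, 5) (Function('c')(I) = Mul(Rational(1, 5), 6) = Rational(6, 5))
Function('O')(D) = Mul(2, D, Pow(Add(-1, D), -1)) (Function('O')(D) = Mul(Mul(2, D), Pow(Add(-1, D), -1)) = Mul(2, D, Pow(Add(-1, D), -1)))
Pow(Add(Mul(Add(Function('w')(6), -32), Mul(Function('O')(Function('c')(3)), Pow(110, -1))), Mul(-252, 189)), -1) = Pow(Add(Mul(Add(6, -32), Mul(Mul(2, Rational(6, 5), Pow(Add(-1, Rational(6, 5)), -1)), Pow(110, -1))), Mul(-252, 189)), -1) = Pow(Add(Mul(-26, Mul(Mul(2, Rational(6, 5), Pow(Rational(1, 5), -1)), Rational(1, 110))), -47628), -1) = Pow(Add(Mul(-26, Mul(Mul(2, Rational(6, 5), 5), Rational(1, 110))), -47628), -1) = Pow(Add(Mul(-26, Mul(12, Rational(1, 110))), -47628), -1) = Pow(Add(Mul(-26, Rational(6, 55)), -47628), -1) = Pow(Add(Rational(-156, 55), -47628), -1) = Pow(Rational(-2619696, 55), -1) = Rational(-55, 2619696)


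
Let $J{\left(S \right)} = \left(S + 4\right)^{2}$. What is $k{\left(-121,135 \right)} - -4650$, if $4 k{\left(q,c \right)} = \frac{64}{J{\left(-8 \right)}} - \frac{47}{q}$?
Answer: $\frac{2251131}{484} \approx 4651.1$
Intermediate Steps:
$J{\left(S \right)} = \left(4 + S\right)^{2}$
$k{\left(q,c \right)} = 1 - \frac{47}{4 q}$ ($k{\left(q,c \right)} = \frac{\frac{64}{\left(4 - 8\right)^{2}} - \frac{47}{q}}{4} = \frac{\frac{64}{\left(-4\right)^{2}} - \frac{47}{q}}{4} = \frac{\frac{64}{16} - \frac{47}{q}}{4} = \frac{64 \cdot \frac{1}{16} - \frac{47}{q}}{4} = \frac{4 - \frac{47}{q}}{4} = 1 - \frac{47}{4 q}$)
$k{\left(-121,135 \right)} - -4650 = \frac{- \frac{47}{4} - 121}{-121} - -4650 = \left(- \frac{1}{121}\right) \left(- \frac{531}{4}\right) + 4650 = \frac{531}{484} + 4650 = \frac{2251131}{484}$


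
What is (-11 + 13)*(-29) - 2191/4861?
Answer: -284129/4861 ≈ -58.451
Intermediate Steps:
(-11 + 13)*(-29) - 2191/4861 = 2*(-29) - 2191/4861 = -58 - 1*2191/4861 = -58 - 2191/4861 = -284129/4861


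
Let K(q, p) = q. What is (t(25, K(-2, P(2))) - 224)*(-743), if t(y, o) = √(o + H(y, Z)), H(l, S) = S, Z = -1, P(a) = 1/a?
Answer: 166432 - 743*I*√3 ≈ 1.6643e+5 - 1286.9*I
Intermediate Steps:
t(y, o) = √(-1 + o) (t(y, o) = √(o - 1) = √(-1 + o))
(t(25, K(-2, P(2))) - 224)*(-743) = (√(-1 - 2) - 224)*(-743) = (√(-3) - 224)*(-743) = (I*√3 - 224)*(-743) = (-224 + I*√3)*(-743) = 166432 - 743*I*√3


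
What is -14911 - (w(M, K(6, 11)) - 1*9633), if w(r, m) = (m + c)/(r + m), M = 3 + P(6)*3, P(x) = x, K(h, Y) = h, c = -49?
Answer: -142463/27 ≈ -5276.4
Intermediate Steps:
M = 21 (M = 3 + 6*3 = 3 + 18 = 21)
w(r, m) = (-49 + m)/(m + r) (w(r, m) = (m - 49)/(r + m) = (-49 + m)/(m + r))
-14911 - (w(M, K(6, 11)) - 1*9633) = -14911 - ((-49 + 6)/(6 + 21) - 1*9633) = -14911 - (-43/27 - 9633) = -14911 - 1*(-260134/27) = -14911 + 260134/27 = -142463/27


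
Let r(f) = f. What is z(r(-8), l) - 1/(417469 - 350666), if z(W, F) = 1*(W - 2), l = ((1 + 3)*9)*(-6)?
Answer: -668031/66803 ≈ -10.000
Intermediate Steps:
l = -216 (l = (4*9)*(-6) = 36*(-6) = -216)
z(W, F) = -2 + W (z(W, F) = 1*(-2 + W) = -2 + W)
z(r(-8), l) - 1/(417469 - 350666) = (-2 - 8) - 1/(417469 - 350666) = -10 - 1/66803 = -668031/66803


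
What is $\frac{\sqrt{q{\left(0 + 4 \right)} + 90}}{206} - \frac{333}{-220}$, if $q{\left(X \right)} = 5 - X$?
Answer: $\frac{333}{220} + \frac{\sqrt{91}}{206} \approx 1.5599$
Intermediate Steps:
$\frac{\sqrt{q{\left(0 + 4 \right)} + 90}}{206} - \frac{333}{-220} = \frac{\sqrt{\left(5 - \left(0 + 4\right)\right) + 90}}{206} - \frac{333}{-220} = \sqrt{\left(5 - 4\right) + 90} \cdot \frac{1}{206} - - \frac{333}{220} = \sqrt{\left(5 - 4\right) + 90} \cdot \frac{1}{206} + \frac{333}{220} = \sqrt{1 + 90} \cdot \frac{1}{206} + \frac{333}{220} = \sqrt{91} \cdot \frac{1}{206} + \frac{333}{220} = \frac{\sqrt{91}}{206} + \frac{333}{220} = \frac{333}{220} + \frac{\sqrt{91}}{206}$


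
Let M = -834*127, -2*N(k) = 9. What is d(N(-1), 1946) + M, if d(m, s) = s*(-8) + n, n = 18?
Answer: -121468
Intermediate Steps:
N(k) = -9/2 (N(k) = -1/2*9 = -9/2)
d(m, s) = 18 - 8*s (d(m, s) = s*(-8) + 18 = -8*s + 18 = 18 - 8*s)
M = -105918
d(N(-1), 1946) + M = (18 - 8*1946) - 105918 = (18 - 15568) - 105918 = -15550 - 105918 = -121468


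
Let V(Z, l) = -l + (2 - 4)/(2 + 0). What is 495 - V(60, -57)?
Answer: 439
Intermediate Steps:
V(Z, l) = -1 - l (V(Z, l) = -l - 2/2 = -l - 2*½ = -l - 1 = -1 - l)
495 - V(60, -57) = 495 - (-1 - 1*(-57)) = 495 - (-1 + 57) = 495 - 1*56 = 495 - 56 = 439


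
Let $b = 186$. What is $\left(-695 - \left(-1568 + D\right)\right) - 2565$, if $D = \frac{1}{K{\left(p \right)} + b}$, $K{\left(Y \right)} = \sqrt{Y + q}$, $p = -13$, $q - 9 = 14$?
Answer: $- \frac{29259849}{17293} + \frac{\sqrt{10}}{34586} \approx -1692.0$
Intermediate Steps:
$q = 23$ ($q = 9 + 14 = 23$)
$K{\left(Y \right)} = \sqrt{23 + Y}$ ($K{\left(Y \right)} = \sqrt{Y + 23} = \sqrt{23 + Y}$)
$D = \frac{1}{186 + \sqrt{10}}$ ($D = \frac{1}{\sqrt{23 - 13} + 186} = \frac{1}{\sqrt{10} + 186} = \frac{1}{186 + \sqrt{10}} \approx 0.0052865$)
$\left(-695 - \left(-1568 + D\right)\right) - 2565 = \left(-695 + \left(1568 - \left(\frac{93}{17293} - \frac{\sqrt{10}}{34586}\right)\right)\right) - 2565 = \left(-695 + \left(\frac{27115331}{17293} + \frac{\sqrt{10}}{34586}\right)\right) - 2565 = \left(\frac{15096696}{17293} + \frac{\sqrt{10}}{34586}\right) - 2565 = - \frac{29259849}{17293} + \frac{\sqrt{10}}{34586}$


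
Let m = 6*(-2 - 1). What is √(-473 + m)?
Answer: I*√491 ≈ 22.159*I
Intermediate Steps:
m = -18 (m = 6*(-3) = -18)
√(-473 + m) = √(-473 - 18) = √(-491) = I*√491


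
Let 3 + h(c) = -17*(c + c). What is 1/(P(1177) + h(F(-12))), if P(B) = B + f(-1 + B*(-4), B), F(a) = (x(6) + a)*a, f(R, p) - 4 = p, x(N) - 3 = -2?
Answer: -1/2133 ≈ -0.00046882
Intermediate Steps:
x(N) = 1 (x(N) = 3 - 2 = 1)
f(R, p) = 4 + p
F(a) = a*(1 + a) (F(a) = (1 + a)*a = a*(1 + a))
h(c) = -3 - 34*c (h(c) = -3 - 17*(c + c) = -3 - 34*c)
P(B) = 4 + 2*B (P(B) = B + (4 + B) = 4 + 2*B)
1/(P(1177) + h(F(-12))) = 1/((4 + 2*1177) + (-3 - (-408)*(1 - 12))) = 1/((4 + 2354) + (-3 - (-408)*(-11))) = 1/(2358 + (-3 - 34*132)) = 1/(2358 + (-3 - 4488)) = 1/(2358 - 4491) = 1/(-2133) = -1/2133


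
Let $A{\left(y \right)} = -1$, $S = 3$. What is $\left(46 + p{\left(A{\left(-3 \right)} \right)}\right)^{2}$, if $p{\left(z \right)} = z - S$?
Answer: $1764$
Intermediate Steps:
$p{\left(z \right)} = -3 + z$ ($p{\left(z \right)} = z - 3 = -3 + z$)
$\left(46 + p{\left(A{\left(-3 \right)} \right)}\right)^{2} = \left(46 - 4\right)^{2} = 42^{2} = 1764$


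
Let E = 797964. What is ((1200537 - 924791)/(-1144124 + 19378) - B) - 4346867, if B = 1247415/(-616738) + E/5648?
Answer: -1064437486802118572889/244866780287444 ≈ -4.3470e+6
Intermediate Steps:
B = 60636165189/435417028 (B = 1247415/(-616738) + 797964/5648 = 1247415*(-1/616738) + 797964*(1/5648) = -1247415/616738 + 199491/1412 = 60636165189/435417028 ≈ 139.26)
((1200537 - 924791)/(-1144124 + 19378) - B) - 4346867 = ((1200537 - 924791)/(-1144124 + 19378) - 1*60636165189/435417028) - 4346867 = (275746/(-1124746) - 60636165189/435417028) - 4346867 = (275746*(-1/1124746) - 60636165189/435417028) - 4346867 = (-137873/562373 - 60636165189/435417028) - 4346867 = -34160174377734941/244866780287444 - 4346867 = -1064437486802118572889/244866780287444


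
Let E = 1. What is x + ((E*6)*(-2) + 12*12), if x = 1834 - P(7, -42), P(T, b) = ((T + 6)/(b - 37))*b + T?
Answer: 154215/79 ≈ 1952.1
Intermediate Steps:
P(T, b) = T + b*(6 + T)/(-37 + b) (P(T, b) = ((6 + T)/(-37 + b))*b + T = b*(6 + T)/(-37 + b) + T = T + b*(6 + T)/(-37 + b))
x = 143787/79 (x = 1834 - (-37*7 + 6*(-42) + 2*7*(-42))/(-37 - 42) = 1834 - (-259 - 252 - 588)/(-79) = 1834 - (-1)*(-1099)/79 = 1834 - 1*1099/79 = 1834 - 1099/79 = 143787/79 ≈ 1820.1)
x + ((E*6)*(-2) + 12*12) = 143787/79 + ((1*6)*(-2) + 12*12) = 143787/79 + (6*(-2) + 144) = 143787/79 + (-12 + 144) = 143787/79 + 132 = 154215/79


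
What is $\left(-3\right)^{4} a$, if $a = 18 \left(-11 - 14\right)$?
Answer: $-36450$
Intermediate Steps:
$a = -450$ ($a = 18 \left(-25\right) = -450$)
$\left(-3\right)^{4} a = \left(-3\right)^{4} \left(-450\right) = 81 \left(-450\right) = -36450$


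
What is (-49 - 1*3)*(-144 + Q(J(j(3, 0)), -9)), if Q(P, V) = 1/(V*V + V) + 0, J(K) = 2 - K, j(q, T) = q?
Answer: 134771/18 ≈ 7487.3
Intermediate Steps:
Q(P, V) = 1/(V + V²) (Q(P, V) = 1/(V² + V) + 0 = 1/(V + V²) + 0 = 1/(V + V²))
(-49 - 1*3)*(-144 + Q(J(j(3, 0)), -9)) = (-49 - 1*3)*(-144 + 1/((-9)*(1 - 9))) = (-49 - 3)*(-144 - ⅑/(-8)) = -52*(-144 - ⅑*(-⅛)) = -52*(-144 + 1/72) = -52*(-10367/72) = 134771/18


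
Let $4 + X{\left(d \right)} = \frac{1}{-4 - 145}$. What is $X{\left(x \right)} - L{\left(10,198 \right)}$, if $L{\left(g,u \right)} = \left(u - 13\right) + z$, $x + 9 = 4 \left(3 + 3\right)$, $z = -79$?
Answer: $- \frac{16391}{149} \approx -110.01$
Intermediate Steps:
$x = 15$ ($x = -9 + 4 \left(3 + 3\right) = -9 + 4 \cdot 6 = -9 + 24 = 15$)
$X{\left(d \right)} = - \frac{597}{149}$ ($X{\left(d \right)} = -4 + \frac{1}{-4 - 145} = -4 + \frac{1}{-149} = -4 - \frac{1}{149} = - \frac{597}{149}$)
$L{\left(g,u \right)} = -92 + u$ ($L{\left(g,u \right)} = \left(u - 13\right) - 79 = \left(-13 + u\right) - 79 = -92 + u$)
$X{\left(x \right)} - L{\left(10,198 \right)} = - \frac{597}{149} - \left(-92 + 198\right) = - \frac{597}{149} - 106 = - \frac{16391}{149}$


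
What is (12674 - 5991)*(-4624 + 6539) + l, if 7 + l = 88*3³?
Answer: 12800314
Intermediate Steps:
l = 2369 (l = -7 + 88*3³ = -7 + 88*27 = -7 + 2376 = 2369)
(12674 - 5991)*(-4624 + 6539) + l = (12674 - 5991)*(-4624 + 6539) + 2369 = 6683*1915 + 2369 = 12797945 + 2369 = 12800314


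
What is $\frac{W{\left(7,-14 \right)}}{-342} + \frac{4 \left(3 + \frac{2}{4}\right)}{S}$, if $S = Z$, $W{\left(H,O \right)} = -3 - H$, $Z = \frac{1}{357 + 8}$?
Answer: $\frac{873815}{171} \approx 5110.0$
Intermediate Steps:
$Z = \frac{1}{365} \approx 0.0027397$
$S = \frac{1}{365} \approx 0.0027397$
$\frac{W{\left(7,-14 \right)}}{-342} + \frac{4 \left(3 + \frac{2}{4}\right)}{S} = \frac{-3 - 7}{-342} + 4 \left(3 + \frac{2}{4}\right) \frac{1}{\frac{1}{365}} = \left(-3 - 7\right) \left(- \frac{1}{342}\right) + 4 \left(3 + 2 \cdot \frac{1}{4}\right) 365 = \left(-10\right) \left(- \frac{1}{342}\right) + 4 \left(3 + \frac{1}{2}\right) 365 = \frac{5}{171} + 4 \cdot \frac{7}{2} \cdot 365 = \frac{5}{171} + 14 \cdot 365 = \frac{5}{171} + 5110 = \frac{873815}{171}$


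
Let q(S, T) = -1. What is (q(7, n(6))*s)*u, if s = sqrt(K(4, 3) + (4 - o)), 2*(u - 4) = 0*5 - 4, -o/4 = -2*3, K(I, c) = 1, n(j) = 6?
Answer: -2*I*sqrt(19) ≈ -8.7178*I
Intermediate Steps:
o = 24 (o = -(-8)*3 = -4*(-6) = 24)
u = 2 (u = 4 + (0*5 - 4)/2 = 4 + (0 - 4)/2 = 4 + (1/2)*(-4) = 4 - 2 = 2)
s = I*sqrt(19) (s = sqrt(1 + (4 - 1*24)) = sqrt(1 + (4 - 24)) = sqrt(1 - 20) = sqrt(-19) = I*sqrt(19) ≈ 4.3589*I)
(q(7, n(6))*s)*u = -I*sqrt(19)*2 = -2*I*sqrt(19)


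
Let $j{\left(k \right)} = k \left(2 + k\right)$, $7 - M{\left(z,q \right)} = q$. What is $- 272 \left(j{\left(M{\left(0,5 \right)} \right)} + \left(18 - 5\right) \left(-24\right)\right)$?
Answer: $82688$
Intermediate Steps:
$M{\left(z,q \right)} = 7 - q$
$- 272 \left(j{\left(M{\left(0,5 \right)} \right)} + \left(18 - 5\right) \left(-24\right)\right) = - 272 \left(\left(7 - 5\right) \left(2 + \left(7 - 5\right)\right) + \left(18 - 5\right) \left(-24\right)\right) = - 272 \left(\left(7 - 5\right) \left(2 + \left(7 - 5\right)\right) + 13 \left(-24\right)\right) = - 272 \left(2 \left(2 + 2\right) - 312\right) = - 272 \left(2 \cdot 4 - 312\right) = - 272 \left(8 - 312\right) = \left(-272\right) \left(-304\right) = 82688$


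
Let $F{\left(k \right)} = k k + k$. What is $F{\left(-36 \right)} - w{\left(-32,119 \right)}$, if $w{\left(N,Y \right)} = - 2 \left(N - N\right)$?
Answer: $1260$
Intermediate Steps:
$F{\left(k \right)} = k + k^{2}$ ($F{\left(k \right)} = k^{2} + k = k + k^{2}$)
$w{\left(N,Y \right)} = 0$ ($w{\left(N,Y \right)} = \left(-2\right) 0 = 0$)
$F{\left(-36 \right)} - w{\left(-32,119 \right)} = - 36 \left(1 - 36\right) - 0 = \left(-36\right) \left(-35\right) + 0 = 1260 + 0 = 1260$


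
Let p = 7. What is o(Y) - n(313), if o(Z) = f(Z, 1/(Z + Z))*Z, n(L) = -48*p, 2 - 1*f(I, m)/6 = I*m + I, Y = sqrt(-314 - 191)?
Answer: 3366 + 9*I*sqrt(505) ≈ 3366.0 + 202.25*I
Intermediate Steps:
Y = I*sqrt(505) (Y = sqrt(-505) = I*sqrt(505) ≈ 22.472*I)
f(I, m) = 12 - 6*I - 6*I*m (f(I, m) = 12 - 6*(I*m + I) = 12 - 6*(I + I*m) = 12 + (-6*I - 6*I*m) = 12 - 6*I - 6*I*m)
n(L) = -336 (n(L) = -48*7 = -336)
o(Z) = Z*(9 - 6*Z) (o(Z) = (12 - 6*Z - 6*Z/(Z + Z))*Z = (12 - 6*Z - 6*Z/(2*Z))*Z = (12 - 6*Z - 6*Z*1/(2*Z))*Z = (12 - 6*Z - 3)*Z = (9 - 6*Z)*Z = Z*(9 - 6*Z))
o(Y) - n(313) = 3*(I*sqrt(505))*(3 - 2*I*sqrt(505)) - 1*(-336) = 3*(I*sqrt(505))*(3 - 2*I*sqrt(505)) + 336 = 3*I*sqrt(505)*(3 - 2*I*sqrt(505)) + 336 = 336 + 3*I*sqrt(505)*(3 - 2*I*sqrt(505))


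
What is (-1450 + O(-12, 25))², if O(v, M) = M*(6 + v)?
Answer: 2560000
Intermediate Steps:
(-1450 + O(-12, 25))² = (-1450 + 25*(6 - 12))² = (-1450 + 25*(-6))² = (-1450 - 150)² = (-1600)² = 2560000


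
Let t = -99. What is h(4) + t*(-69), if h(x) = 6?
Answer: 6837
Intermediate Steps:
h(4) + t*(-69) = 6 - 99*(-69) = 6 + 6831 = 6837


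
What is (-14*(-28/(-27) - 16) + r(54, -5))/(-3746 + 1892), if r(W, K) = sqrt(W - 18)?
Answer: -2909/25029 ≈ -0.11623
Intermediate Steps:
r(W, K) = sqrt(-18 + W)
(-14*(-28/(-27) - 16) + r(54, -5))/(-3746 + 1892) = (-14*(-28/(-27) - 16) + sqrt(-18 + 54))/(-3746 + 1892) = (-14*(-28*(-1/27) - 16) + sqrt(36))/(-1854) = (-14*(28/27 - 16) + 6)*(-1/1854) = (-14*(-404/27) + 6)*(-1/1854) = (5656/27 + 6)*(-1/1854) = (5818/27)*(-1/1854) = -2909/25029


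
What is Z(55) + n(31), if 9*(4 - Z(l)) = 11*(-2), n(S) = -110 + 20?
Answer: -752/9 ≈ -83.556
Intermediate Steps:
n(S) = -90
Z(l) = 58/9 (Z(l) = 4 - 11*(-2)/9 = 4 - 1/9*(-22) = 4 + 22/9 = 58/9)
Z(55) + n(31) = 58/9 - 90 = -752/9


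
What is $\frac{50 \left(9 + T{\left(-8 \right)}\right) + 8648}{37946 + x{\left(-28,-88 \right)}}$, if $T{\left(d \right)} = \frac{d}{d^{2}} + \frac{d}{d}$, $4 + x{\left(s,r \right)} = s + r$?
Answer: $\frac{36567}{151304} \approx 0.24168$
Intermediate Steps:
$x{\left(s,r \right)} = -4 + r + s$ ($x{\left(s,r \right)} = -4 + \left(s + r\right) = -4 + \left(r + s\right) = -4 + r + s$)
$T{\left(d \right)} = 1 + \frac{1}{d}$ ($T{\left(d \right)} = \frac{d}{d^{2}} + 1 = \frac{1}{d} + 1 = 1 + \frac{1}{d}$)
$\frac{50 \left(9 + T{\left(-8 \right)}\right) + 8648}{37946 + x{\left(-28,-88 \right)}} = \frac{50 \left(9 + \frac{1 - 8}{-8}\right) + 8648}{37946 - 120} = \frac{50 \left(9 - - \frac{7}{8}\right) + 8648}{37946 - 120} = \frac{50 \left(9 + \frac{7}{8}\right) + 8648}{37826} = \left(50 \cdot \frac{79}{8} + 8648\right) \frac{1}{37826} = \left(\frac{1975}{4} + 8648\right) \frac{1}{37826} = \frac{36567}{4} \cdot \frac{1}{37826} = \frac{36567}{151304}$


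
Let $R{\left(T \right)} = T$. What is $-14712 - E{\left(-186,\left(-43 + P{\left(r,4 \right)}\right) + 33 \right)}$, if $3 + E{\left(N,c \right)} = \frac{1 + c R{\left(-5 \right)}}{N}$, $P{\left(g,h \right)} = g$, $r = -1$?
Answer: $- \frac{1367909}{93} \approx -14709.0$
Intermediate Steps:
$E{\left(N,c \right)} = -3 + \frac{1 - 5 c}{N}$ ($E{\left(N,c \right)} = -3 + \frac{1 + c \left(-5\right)}{N} = -3 + \frac{1 - 5 c}{N}$)
$-14712 - E{\left(-186,\left(-43 + P{\left(r,4 \right)}\right) + 33 \right)} = -14712 - \frac{1 - 5 \left(\left(-43 - 1\right) + 33\right) - -558}{-186} = -14712 - - \frac{1 - 5 \left(-44 + 33\right) + 558}{186} = -14712 - - \frac{1 - -55 + 558}{186} = -14712 - - \frac{1 + 55 + 558}{186} = -14712 - \left(- \frac{1}{186}\right) 614 = -14712 - - \frac{307}{93} = -14712 + \frac{307}{93} = - \frac{1367909}{93}$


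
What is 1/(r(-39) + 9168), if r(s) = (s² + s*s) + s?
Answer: 1/12171 ≈ 8.2163e-5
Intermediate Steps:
r(s) = s + 2*s² (r(s) = (s² + s²) + s = 2*s² + s = s + 2*s²)
1/(r(-39) + 9168) = 1/(-39*(1 + 2*(-39)) + 9168) = 1/(-39*(1 - 78) + 9168) = 1/(-39*(-77) + 9168) = 1/(3003 + 9168) = 1/12171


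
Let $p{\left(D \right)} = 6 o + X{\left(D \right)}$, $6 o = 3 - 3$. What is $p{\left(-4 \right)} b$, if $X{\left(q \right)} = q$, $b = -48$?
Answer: $192$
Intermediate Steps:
$o = 0$ ($o = \frac{3 - 3}{6} = \frac{1}{6} \cdot 0 = 0$)
$p{\left(D \right)} = D$ ($p{\left(D \right)} = 6 \cdot 0 + D = 0 + D = D$)
$p{\left(-4 \right)} b = \left(-4\right) \left(-48\right) = 192$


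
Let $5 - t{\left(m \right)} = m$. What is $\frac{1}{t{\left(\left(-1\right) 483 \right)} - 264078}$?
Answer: $- \frac{1}{263590} \approx -3.7938 \cdot 10^{-6}$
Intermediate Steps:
$t{\left(m \right)} = 5 - m$
$\frac{1}{t{\left(\left(-1\right) 483 \right)} - 264078} = \frac{1}{\left(5 - \left(-1\right) 483\right) - 264078} = \frac{1}{\left(5 - -483\right) - 264078} = \frac{1}{\left(5 + 483\right) - 264078} = \frac{1}{488 - 264078} = \frac{1}{-263590} = - \frac{1}{263590}$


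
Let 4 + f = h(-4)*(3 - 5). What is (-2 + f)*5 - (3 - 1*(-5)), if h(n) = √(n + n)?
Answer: -38 - 20*I*√2 ≈ -38.0 - 28.284*I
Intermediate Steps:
h(n) = √2*√n (h(n) = √(2*n) = √2*√n)
f = -4 - 4*I*√2 (f = -4 + (√2*√(-4))*(3 - 5) = -4 + (√2*(2*I))*(-2) = -4 + (2*I*√2)*(-2) = -4 - 4*I*√2 ≈ -4.0 - 5.6569*I)
(-2 + f)*5 - (3 - 1*(-5)) = (-2 + (-4 - 4*I*√2))*5 - (3 - 1*(-5)) = (-6 - 4*I*√2)*5 - (3 + 5) = (-30 - 20*I*√2) - 1*8 = (-30 - 20*I*√2) - 8 = -38 - 20*I*√2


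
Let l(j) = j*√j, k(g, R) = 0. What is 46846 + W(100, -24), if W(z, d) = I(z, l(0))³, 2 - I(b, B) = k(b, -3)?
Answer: 46854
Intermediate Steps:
l(j) = j^(3/2)
I(b, B) = 2 (I(b, B) = 2 - 1*0 = 2 + 0 = 2)
W(z, d) = 8 (W(z, d) = 2³ = 8)
46846 + W(100, -24) = 46846 + 8 = 46854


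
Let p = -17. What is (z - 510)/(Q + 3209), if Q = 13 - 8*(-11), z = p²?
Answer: -221/3310 ≈ -0.066767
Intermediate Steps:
z = 289 (z = (-17)² = 289)
Q = 101 (Q = 13 + 88 = 101)
(z - 510)/(Q + 3209) = (289 - 510)/(101 + 3209) = -221/3310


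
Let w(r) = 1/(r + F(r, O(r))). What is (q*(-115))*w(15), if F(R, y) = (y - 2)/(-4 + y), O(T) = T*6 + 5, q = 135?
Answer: -52325/54 ≈ -968.98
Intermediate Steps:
O(T) = 5 + 6*T (O(T) = 6*T + 5 = 5 + 6*T)
F(R, y) = (-2 + y)/(-4 + y)
w(r) = 1/(r + (3 + 6*r)/(1 + 6*r)) (w(r) = 1/(r + (-2 + (5 + 6*r))/(-4 + (5 + 6*r))) = 1/(r + (3 + 6*r)/(1 + 6*r)))
(q*(-115))*w(15) = (135*(-115))*((1 + 6*15)/(3 + 6*15**2 + 7*15)) = -15525*(1 + 90)/(3 + 6*225 + 105) = -15525*91/(3 + 1350 + 105) = -15525*91/1458 = -52325/54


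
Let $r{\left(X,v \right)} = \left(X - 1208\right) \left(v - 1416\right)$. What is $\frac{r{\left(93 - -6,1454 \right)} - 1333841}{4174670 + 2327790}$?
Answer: $- \frac{1375983}{6502460} \approx -0.21161$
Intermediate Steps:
$r{\left(X,v \right)} = \left(-1416 + v\right) \left(-1208 + X\right)$ ($r{\left(X,v \right)} = \left(-1208 + X\right) \left(-1416 + v\right) = \left(-1416 + v\right) \left(-1208 + X\right)$)
$\frac{r{\left(93 - -6,1454 \right)} - 1333841}{4174670 + 2327790} = \frac{\left(1710528 - 1416 \left(93 - -6\right) - 1756432 + \left(93 - -6\right) 1454\right) - 1333841}{4174670 + 2327790} = \frac{\left(1710528 - 1416 \left(93 + 6\right) - 1756432 + \left(93 + 6\right) 1454\right) - 1333841}{6502460} = \left(\left(1710528 - 140184 - 1756432 + 99 \cdot 1454\right) - 1333841\right) \frac{1}{6502460} = \left(\left(1710528 - 140184 - 1756432 + 143946\right) - 1333841\right) \frac{1}{6502460} = \left(-42142 - 1333841\right) \frac{1}{6502460} = \left(-1375983\right) \frac{1}{6502460} = - \frac{1375983}{6502460}$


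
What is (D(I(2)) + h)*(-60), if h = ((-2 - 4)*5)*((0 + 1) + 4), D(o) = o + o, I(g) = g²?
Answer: 8520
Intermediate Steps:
D(o) = 2*o
h = -150 (h = (-6*5)*(1 + 4) = -30*5 = -150)
(D(I(2)) + h)*(-60) = (2*2² - 150)*(-60) = (2*4 - 150)*(-60) = (8 - 150)*(-60) = -142*(-60) = 8520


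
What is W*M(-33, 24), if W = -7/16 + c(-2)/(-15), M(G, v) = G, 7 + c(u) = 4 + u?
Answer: 55/16 ≈ 3.4375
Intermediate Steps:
c(u) = -3 + u (c(u) = -7 + (4 + u) = -3 + u)
W = -5/48 (W = -7/16 + (-3 - 2)/(-15) = -7*1/16 - 5*(-1/15) = -7/16 + 1/3 = -5/48 ≈ -0.10417)
W*M(-33, 24) = -5/48*(-33) = 55/16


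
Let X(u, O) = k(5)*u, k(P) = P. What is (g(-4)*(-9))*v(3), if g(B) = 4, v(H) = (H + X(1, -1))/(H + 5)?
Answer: -36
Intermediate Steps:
X(u, O) = 5*u
v(H) = 1 (v(H) = (H + 5*1)/(H + 5) = (H + 5)/(5 + H) = (5 + H)/(5 + H) = 1)
(g(-4)*(-9))*v(3) = (4*(-9))*1 = -36*1 = -36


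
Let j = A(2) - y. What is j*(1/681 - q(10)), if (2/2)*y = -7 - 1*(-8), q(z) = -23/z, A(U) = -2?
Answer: -15673/2270 ≈ -6.9044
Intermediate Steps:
y = 1 (y = -7 - 1*(-8) = -7 + 8 = 1)
j = -3 (j = -2 - 1*1 = -2 - 1 = -3)
j*(1/681 - q(10)) = -3*(1/681 - (-23)/10) = -3*(1/681 - 1*(-23/10)) = -3*(1/681 + 23/10) = -3*15673/6810 = -15673/2270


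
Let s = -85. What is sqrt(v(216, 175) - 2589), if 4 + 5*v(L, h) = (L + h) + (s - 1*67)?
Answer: I*sqrt(2542) ≈ 50.418*I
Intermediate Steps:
v(L, h) = -156/5 + L/5 + h/5 (v(L, h) = -4/5 + ((L + h) + (-85 - 1*67))/5 = -4/5 + ((L + h) + (-85 - 67))/5 = -4/5 + ((L + h) - 152)/5 = -4/5 + (-152 + L + h)/5 = -4/5 + (-152/5 + L/5 + h/5) = -156/5 + L/5 + h/5)
sqrt(v(216, 175) - 2589) = sqrt((-156/5 + (1/5)*216 + (1/5)*175) - 2589) = sqrt((-156/5 + 216/5 + 35) - 2589) = sqrt(47 - 2589) = sqrt(-2542) = I*sqrt(2542)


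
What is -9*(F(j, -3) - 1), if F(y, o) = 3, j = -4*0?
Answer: -18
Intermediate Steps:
j = 0
-9*(F(j, -3) - 1) = -9*(3 - 1) = -9*2 = -18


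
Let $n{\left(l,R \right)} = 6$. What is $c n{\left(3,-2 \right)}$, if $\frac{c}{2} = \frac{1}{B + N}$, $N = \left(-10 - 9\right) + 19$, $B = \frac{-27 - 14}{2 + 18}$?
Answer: $- \frac{240}{41} \approx -5.8537$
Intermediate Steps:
$B = - \frac{41}{20} \approx -2.05$
$N = 0$ ($N = -19 + 19 = 0$)
$c = - \frac{40}{41}$ ($c = \frac{2}{- \frac{41}{20} + 0} = \frac{2}{- \frac{41}{20}} = 2 \left(- \frac{20}{41}\right) = - \frac{40}{41} \approx -0.97561$)
$c n{\left(3,-2 \right)} = \left(- \frac{40}{41}\right) 6 = - \frac{240}{41}$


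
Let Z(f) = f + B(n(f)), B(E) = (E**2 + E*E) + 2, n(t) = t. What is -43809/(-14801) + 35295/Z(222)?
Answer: 4850380023/1462220392 ≈ 3.3171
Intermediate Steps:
B(E) = 2 + 2*E**2 (B(E) = (E**2 + E**2) + 2 = 2*E**2 + 2 = 2 + 2*E**2)
Z(f) = 2 + f + 2*f**2 (Z(f) = f + (2 + 2*f**2) = 2 + f + 2*f**2)
-43809/(-14801) + 35295/Z(222) = -43809/(-14801) + 35295/(2 + 222 + 2*222**2) = -43809*(-1/14801) + 35295/(2 + 222 + 2*49284) = 43809/14801 + 35295/(2 + 222 + 98568) = 43809/14801 + 35295/98792 = 4850380023/1462220392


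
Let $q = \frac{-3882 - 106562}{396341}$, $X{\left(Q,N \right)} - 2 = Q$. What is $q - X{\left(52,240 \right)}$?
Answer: $- \frac{21512858}{396341} \approx -54.279$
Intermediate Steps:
$X{\left(Q,N \right)} = 2 + Q$
$q = - \frac{110444}{396341}$ ($q = \left(-3882 - 106562\right) \frac{1}{396341} = \left(-110444\right) \frac{1}{396341} = - \frac{110444}{396341} \approx -0.27866$)
$q - X{\left(52,240 \right)} = - \frac{110444}{396341} - \left(2 + 52\right) = - \frac{110444}{396341} - 54 = - \frac{21512858}{396341}$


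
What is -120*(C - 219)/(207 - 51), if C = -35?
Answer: 2540/13 ≈ 195.38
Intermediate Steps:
-120*(C - 219)/(207 - 51) = -120*(-35 - 219)/(207 - 51) = -(-30480)/156 = -120*(-127/78) = 2540/13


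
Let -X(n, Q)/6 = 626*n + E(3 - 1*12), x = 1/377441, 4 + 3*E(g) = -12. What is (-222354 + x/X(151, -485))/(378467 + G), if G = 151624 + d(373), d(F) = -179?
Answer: -47596174400636137/113430763417747808 ≈ -0.41961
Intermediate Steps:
E(g) = -16/3 (E(g) = -4/3 + (⅓)*(-12) = -4/3 - 4 = -16/3)
x = 1/377441 ≈ 2.6494e-6
X(n, Q) = 32 - 3756*n (X(n, Q) = -6*(626*n - 16/3) = -6*(-16/3 + 626*n) = 32 - 3756*n)
G = 151445 (G = 151624 - 179 = 151445)
(-222354 + x/X(151, -485))/(378467 + G) = (-222354 + 1/(377441*(32 - 3756*151)))/(378467 + 151445) = (-222354 + 1/(377441*(32 - 567156)))/529912 = (-222354 + (1/377441)/(-567124))*(1/529912) = (-222354 + (1/377441)*(-1/567124))*(1/529912) = (-222354 - 1/214055849684)*(1/529912) = -47596174400636137/214055849684*1/529912 = -47596174400636137/113430763417747808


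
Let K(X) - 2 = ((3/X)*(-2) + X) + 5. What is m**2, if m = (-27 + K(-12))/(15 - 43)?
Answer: 81/64 ≈ 1.2656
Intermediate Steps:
K(X) = 7 + X - 6/X (K(X) = 2 + (((3/X)*(-2) + X) + 5) = 2 + ((-6/X + X) + 5) = 2 + ((X - 6/X) + 5) = 2 + (5 + X - 6/X) = 7 + X - 6/X)
m = 9/8 (m = (-27 + (7 - 12 - 6/(-12)))/(15 - 43) = (-27 + (7 - 12 - 6*(-1/12)))/(-28) = (-27 + (7 - 12 + 1/2))*(-1/28) = (-27 - 9/2)*(-1/28) = -63/2*(-1/28) = 9/8 ≈ 1.1250)
m**2 = (9/8)**2 = 81/64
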